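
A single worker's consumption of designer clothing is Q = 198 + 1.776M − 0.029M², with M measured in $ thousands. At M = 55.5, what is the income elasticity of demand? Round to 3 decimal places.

At M = 55.5: Q = 207.2408.
dQ/dM = 1.776 − 0.058M = -1.44300.
η = (dQ/dM)·(M/Q) = -1.44300 × (55.5/207.2408) = -0.386.

-0.386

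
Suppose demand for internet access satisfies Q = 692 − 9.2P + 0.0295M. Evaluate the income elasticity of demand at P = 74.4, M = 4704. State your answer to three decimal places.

At P = 74.4, M = 4704: Q = 146.288.
Holding P constant, ∂Q/∂M = 0.0295.
η_M = (∂Q/∂M)·(M/Q) = 0.0295 × (4704/146.288) = 0.949.

0.949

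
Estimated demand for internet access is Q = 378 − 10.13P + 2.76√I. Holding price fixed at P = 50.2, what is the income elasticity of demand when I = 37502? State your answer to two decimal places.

0.66

At P = 50.2, I = 37502: Q = 403.960.
Holding P constant, ∂Q/∂I = 2.76/(2√I) = 0.0071261.
η_I = (∂Q/∂I)·(I/Q) = 0.0071261 × (37502/403.960) = 0.66.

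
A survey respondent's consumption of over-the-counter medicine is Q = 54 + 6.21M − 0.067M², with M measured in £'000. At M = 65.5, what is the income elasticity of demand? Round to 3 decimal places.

-0.970

At M = 65.5: Q = 173.3082.
dQ/dM = 6.21 − 0.134M = -2.56700.
η = (dQ/dM)·(M/Q) = -2.56700 × (65.5/173.3082) = -0.970.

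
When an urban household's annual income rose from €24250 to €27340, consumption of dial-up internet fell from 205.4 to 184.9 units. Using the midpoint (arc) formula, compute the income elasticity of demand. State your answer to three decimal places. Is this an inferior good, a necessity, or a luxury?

-0.877 (inferior good)

ΔQ = 184.9 − 205.4 = -20.5; midpoint Q̄ = (205.4 + 184.9)/2 = 195.15.
ΔI = 27340 − 24250 = 3090; midpoint Ī = (24250 + 27340)/2 = 25795.
η = (ΔQ/Q̄) ÷ (ΔI/Ī) = (-20.5/195.15) ÷ (3090/25795) = -0.877.
η < 0 ⇒ inferior good.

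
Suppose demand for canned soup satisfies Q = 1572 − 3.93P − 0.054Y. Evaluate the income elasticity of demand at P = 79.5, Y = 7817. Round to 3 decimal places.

-0.504

At P = 79.5, Y = 7817: Q = 837.447.
Holding P constant, ∂Q/∂Y = −0.054.
η_Y = (∂Q/∂Y)·(Y/Q) = -0.054 × (7817/837.447) = -0.504.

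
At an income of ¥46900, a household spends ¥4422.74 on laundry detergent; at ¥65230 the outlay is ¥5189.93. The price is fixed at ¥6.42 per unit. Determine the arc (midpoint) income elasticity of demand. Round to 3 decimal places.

With a constant price, Q₁ = 4422.74/6.42 = 688.900 and Q₂ = 5189.93/6.42 = 808.400 (equivalently, work directly with expenditure since P cancels).
Midpoint %ΔQ = (5189.93 − 4422.74)/4806.34 = 0.15962; midpoint %ΔI = (65230 − 46900)/56065 = 0.32694.
η = 0.15962 / 0.32694 = 0.488.

0.488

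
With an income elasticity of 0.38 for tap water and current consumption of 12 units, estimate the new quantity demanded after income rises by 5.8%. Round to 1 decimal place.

%ΔQ ≈ η × %ΔI = 0.38 × 5.8% = 2.204%.
New Q ≈ 12 × (1 + 0.02204) = 12.3.

12.3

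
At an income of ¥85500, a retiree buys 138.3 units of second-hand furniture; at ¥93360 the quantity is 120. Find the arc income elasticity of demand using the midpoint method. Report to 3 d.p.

ΔQ = 120 − 138.3 = -18.3; midpoint Q̄ = (138.3 + 120)/2 = 129.15.
ΔI = 93360 − 85500 = 7860; midpoint Ī = (85500 + 93360)/2 = 89430.
η = (ΔQ/Q̄) ÷ (ΔI/Ī) = (-18.3/129.15) ÷ (7860/89430) = -1.612.

-1.612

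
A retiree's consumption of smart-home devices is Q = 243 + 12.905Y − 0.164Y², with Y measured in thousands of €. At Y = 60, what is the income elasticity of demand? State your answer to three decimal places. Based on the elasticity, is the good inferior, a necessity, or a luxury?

-0.952 (inferior good)

At Y = 60: Q = 426.9000.
dQ/dY = 12.905 − 0.328Y = -6.77500.
η = (dQ/dY)·(Y/Q) = -6.77500 × (60/426.9000) = -0.952.
η < 0 ⇒ inferior good.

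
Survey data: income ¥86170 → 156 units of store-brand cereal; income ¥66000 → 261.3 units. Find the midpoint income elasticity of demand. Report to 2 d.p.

ΔQ = 261.3 − 156 = 105.3; midpoint Q̄ = (156 + 261.3)/2 = 208.65.
ΔI = 66000 − 86170 = -20170; midpoint Ī = (86170 + 66000)/2 = 76085.
η = (ΔQ/Q̄) ÷ (ΔI/Ī) = (105.3/208.65) ÷ (-20170/76085) = -1.90.

-1.90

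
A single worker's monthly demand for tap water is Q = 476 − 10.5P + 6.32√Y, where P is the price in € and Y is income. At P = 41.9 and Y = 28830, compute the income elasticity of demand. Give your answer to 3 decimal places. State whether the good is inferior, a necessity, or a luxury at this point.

At P = 41.9, Y = 28830: Q = 1109.148.
Holding P constant, ∂Q/∂Y = 6.32/(2√Y) = 0.0186108.
η_Y = (∂Q/∂Y)·(Y/Q) = 0.0186108 × (28830/1109.148) = 0.484.
Since 0 < η < 1, this is a necessity.

0.484 (necessity)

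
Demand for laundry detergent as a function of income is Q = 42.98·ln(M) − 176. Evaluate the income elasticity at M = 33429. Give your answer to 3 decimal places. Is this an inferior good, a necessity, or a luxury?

0.158 (necessity)

At M = 33429: Q = 271.730.
dQ/dM = 42.98/M = 0.00128571 at this income.
η = (dQ/dM)·(M/Q) = 0.00128571 × (33429/271.730) = 0.158.
Since 0 < η < 1, the good is a necessity.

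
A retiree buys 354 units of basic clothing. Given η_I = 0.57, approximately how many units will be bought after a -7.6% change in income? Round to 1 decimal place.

%ΔQ ≈ η × %ΔI = 0.57 × (-7.6%) = -4.332%.
New Q ≈ 354 × (1 − 0.04332) = 338.7.

338.7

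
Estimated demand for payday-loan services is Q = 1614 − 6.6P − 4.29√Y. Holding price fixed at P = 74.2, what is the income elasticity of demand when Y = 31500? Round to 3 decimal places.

-1.049

At P = 74.2, Y = 31500: Q = 362.881.
Holding P constant, ∂Q/∂Y = -4.29/(2√Y) = -0.0120857.
η_Y = (∂Q/∂Y)·(Y/Q) = -0.0120857 × (31500/362.881) = -1.049.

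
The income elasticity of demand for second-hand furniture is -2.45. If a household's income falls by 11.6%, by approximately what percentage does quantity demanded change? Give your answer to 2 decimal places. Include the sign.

%ΔQ ≈ η × %ΔI = -2.45 × (-11.6%) = 28.42%.

28.42%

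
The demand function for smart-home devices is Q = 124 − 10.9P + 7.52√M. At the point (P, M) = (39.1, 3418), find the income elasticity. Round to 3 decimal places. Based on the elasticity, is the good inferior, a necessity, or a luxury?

1.599 (luxury)

At P = 39.1, M = 3418: Q = 137.457.
Holding P constant, ∂Q/∂M = 7.52/(2√M) = 0.0643135.
η_M = (∂Q/∂M)·(M/Q) = 0.0643135 × (3418/137.457) = 1.599.
Since η > 1, this is a luxury.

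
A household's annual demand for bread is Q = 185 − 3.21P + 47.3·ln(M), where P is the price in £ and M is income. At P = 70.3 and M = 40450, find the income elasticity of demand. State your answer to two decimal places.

At P = 70.3, M = 40450: Q = 461.087.
Holding P constant, ∂Q/∂M = 47.3/M = 0.00116934.
η_M = (∂Q/∂M)·(M/Q) = 0.00116934 × (40450/461.087) = 0.10.

0.10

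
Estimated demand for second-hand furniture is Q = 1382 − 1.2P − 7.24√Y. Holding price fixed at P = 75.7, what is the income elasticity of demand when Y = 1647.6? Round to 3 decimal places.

At P = 75.7, Y = 1647.6: Q = 997.284.
Holding P constant, ∂Q/∂Y = -7.24/(2√Y) = -0.0891831.
η_Y = (∂Q/∂Y)·(Y/Q) = -0.0891831 × (1647.6/997.284) = -0.147.

-0.147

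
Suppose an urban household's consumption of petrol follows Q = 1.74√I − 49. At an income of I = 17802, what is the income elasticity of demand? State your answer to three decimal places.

At I = 17802: Q = 183.158.
dQ/dI = 1.74/(2√I) = 0.00652056 at this income.
η = (dQ/dI)·(I/Q) = 0.00652056 × (17802/183.158) = 0.634.

0.634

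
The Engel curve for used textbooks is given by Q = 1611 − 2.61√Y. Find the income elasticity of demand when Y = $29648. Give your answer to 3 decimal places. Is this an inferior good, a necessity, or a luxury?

At Y = 29648: Q = 1161.595.
dQ/dY = -2.61/(2√Y) = -0.00757902 at this income.
η = (dQ/dY)·(Y/Q) = -0.00757902 × (29648/1161.595) = -0.193.
Since η < 0, the good is an inferior good.

-0.193 (inferior good)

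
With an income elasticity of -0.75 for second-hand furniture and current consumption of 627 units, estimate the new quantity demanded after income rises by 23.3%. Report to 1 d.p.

517.4

%ΔQ ≈ η × %ΔI = -0.75 × 23.3% = -17.475%.
New Q ≈ 627 × (1 − 0.17475) = 517.4.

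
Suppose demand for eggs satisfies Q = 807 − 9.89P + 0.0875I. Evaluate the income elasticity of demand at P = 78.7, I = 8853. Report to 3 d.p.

At P = 78.7, I = 8853: Q = 803.294.
Holding P constant, ∂Q/∂I = 0.0875.
η_I = (∂Q/∂I)·(I/Q) = 0.0875 × (8853/803.294) = 0.964.

0.964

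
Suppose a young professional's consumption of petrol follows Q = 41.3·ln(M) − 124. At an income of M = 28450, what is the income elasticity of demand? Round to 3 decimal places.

0.138

At M = 28450: Q = 299.569.
dQ/dM = 41.3/M = 0.00145167 at this income.
η = (dQ/dM)·(M/Q) = 0.00145167 × (28450/299.569) = 0.138.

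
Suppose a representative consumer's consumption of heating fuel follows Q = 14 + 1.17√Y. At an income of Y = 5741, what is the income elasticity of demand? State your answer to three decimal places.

At Y = 5741: Q = 102.650.
dQ/dY = 1.17/(2√Y) = 0.0077208 at this income.
η = (dQ/dY)·(Y/Q) = 0.0077208 × (5741/102.650) = 0.432.

0.432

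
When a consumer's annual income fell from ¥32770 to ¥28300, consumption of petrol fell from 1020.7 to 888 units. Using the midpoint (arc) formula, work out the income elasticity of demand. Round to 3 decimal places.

0.950

ΔQ = 888 − 1020.7 = -132.7; midpoint Q̄ = (1020.7 + 888)/2 = 954.35.
ΔI = 28300 − 32770 = -4470; midpoint Ī = (32770 + 28300)/2 = 30535.
η = (ΔQ/Q̄) ÷ (ΔI/Ī) = (-132.7/954.35) ÷ (-4470/30535) = 0.950.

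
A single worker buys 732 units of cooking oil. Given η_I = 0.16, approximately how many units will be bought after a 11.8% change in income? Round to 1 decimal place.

745.8

%ΔQ ≈ η × %ΔI = 0.16 × 11.8% = 1.888%.
New Q ≈ 732 × (1 + 0.01888) = 745.8.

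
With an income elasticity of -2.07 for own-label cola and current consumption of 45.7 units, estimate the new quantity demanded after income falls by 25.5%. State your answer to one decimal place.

69.8

%ΔQ ≈ η × %ΔI = -2.07 × (-25.5%) = 52.785%.
New Q ≈ 45.7 × (1 + 0.52785) = 69.8.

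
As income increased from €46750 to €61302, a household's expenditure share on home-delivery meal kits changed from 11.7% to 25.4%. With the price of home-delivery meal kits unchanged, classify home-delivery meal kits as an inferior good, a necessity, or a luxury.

luxury

The budget share rises as income rises, so η > 1.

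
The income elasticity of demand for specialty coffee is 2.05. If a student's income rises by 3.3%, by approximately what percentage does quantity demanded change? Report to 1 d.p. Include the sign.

6.8%

%ΔQ ≈ η × %ΔI = 2.05 × 3.3% = 6.8%.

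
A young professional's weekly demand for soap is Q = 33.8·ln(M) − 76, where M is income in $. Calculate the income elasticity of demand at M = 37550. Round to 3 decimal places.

At M = 37550: Q = 280.030.
dQ/dM = 33.8/M = 0.000900133 at this income.
η = (dQ/dM)·(M/Q) = 0.000900133 × (37550/280.030) = 0.121.

0.121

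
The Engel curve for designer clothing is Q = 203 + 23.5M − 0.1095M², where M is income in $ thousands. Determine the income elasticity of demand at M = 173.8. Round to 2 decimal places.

At M = 173.8: Q = 979.6948.
dQ/dM = 23.5 − 0.219M = -14.56220.
η = (dQ/dM)·(M/Q) = -14.56220 × (173.8/979.6948) = -2.58.

-2.58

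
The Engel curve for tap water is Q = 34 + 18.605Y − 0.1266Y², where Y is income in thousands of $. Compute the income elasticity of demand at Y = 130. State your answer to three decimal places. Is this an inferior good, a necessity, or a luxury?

At Y = 130: Q = 313.1100.
dQ/dY = 18.605 − 0.2532Y = -14.31100.
η = (dQ/dY)·(Y/Q) = -14.31100 × (130/313.1100) = -5.942.
η < 0 ⇒ inferior good.

-5.942 (inferior good)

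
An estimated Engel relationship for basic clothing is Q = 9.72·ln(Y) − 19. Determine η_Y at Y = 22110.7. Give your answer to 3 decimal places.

0.124

At Y = 22110.7: Q = 78.237.
dQ/dY = 9.72/Y = 0.000439606 at this income.
η = (dQ/dY)·(Y/Q) = 0.000439606 × (22110.7/78.237) = 0.124.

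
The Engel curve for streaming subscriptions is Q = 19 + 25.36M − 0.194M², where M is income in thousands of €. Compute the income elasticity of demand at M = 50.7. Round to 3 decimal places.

At M = 50.7: Q = 806.0769.
dQ/dM = 25.36 − 0.388M = 5.68840.
η = (dQ/dM)·(M/Q) = 5.68840 × (50.7/806.0769) = 0.358.

0.358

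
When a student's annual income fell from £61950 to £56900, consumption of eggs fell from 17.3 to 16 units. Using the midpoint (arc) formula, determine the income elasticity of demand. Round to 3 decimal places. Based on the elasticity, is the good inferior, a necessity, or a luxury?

ΔQ = 16 − 17.3 = -1.3; midpoint Q̄ = (17.3 + 16)/2 = 16.65.
ΔI = 56900 − 61950 = -5050; midpoint Ī = (61950 + 56900)/2 = 59425.
η = (ΔQ/Q̄) ÷ (ΔI/Ī) = (-1.3/16.65) ÷ (-5050/59425) = 0.919.
0 < η < 1 ⇒ necessity.

0.919 (necessity)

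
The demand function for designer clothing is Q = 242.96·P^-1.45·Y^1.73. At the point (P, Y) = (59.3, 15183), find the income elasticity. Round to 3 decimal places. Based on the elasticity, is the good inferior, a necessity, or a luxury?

For a multiplicative demand Q = A·P^α·Y^β, the income elasticity is β everywhere.
Here β = 1.73, so η = 1.730.
Since η > 1, this is a luxury.

1.730 (luxury)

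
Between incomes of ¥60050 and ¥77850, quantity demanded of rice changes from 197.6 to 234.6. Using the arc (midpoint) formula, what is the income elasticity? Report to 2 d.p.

ΔQ = 234.6 − 197.6 = 37; midpoint Q̄ = (197.6 + 234.6)/2 = 216.1.
ΔI = 77850 − 60050 = 17800; midpoint Ī = (60050 + 77850)/2 = 68950.
η = (ΔQ/Q̄) ÷ (ΔI/Ī) = (37/216.1) ÷ (17800/68950) = 0.66.

0.66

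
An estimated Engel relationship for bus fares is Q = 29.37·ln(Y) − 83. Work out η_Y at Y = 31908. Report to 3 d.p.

0.133

At Y = 31908: Q = 221.585.
dQ/dY = 29.37/Y = 0.000920459 at this income.
η = (dQ/dY)·(Y/Q) = 0.000920459 × (31908/221.585) = 0.133.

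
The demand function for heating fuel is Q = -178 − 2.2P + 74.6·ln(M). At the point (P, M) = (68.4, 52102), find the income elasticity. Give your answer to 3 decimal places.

At P = 68.4, M = 52102: Q = 481.748.
Holding P constant, ∂Q/∂M = 74.6/M = 0.00143181.
η_M = (∂Q/∂M)·(M/Q) = 0.00143181 × (52102/481.748) = 0.155.

0.155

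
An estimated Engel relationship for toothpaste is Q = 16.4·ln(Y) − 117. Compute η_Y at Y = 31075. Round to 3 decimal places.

0.312

At Y = 31075: Q = 52.644.
dQ/dY = 16.4/Y = 0.000527755 at this income.
η = (dQ/dY)·(Y/Q) = 0.000527755 × (31075/52.644) = 0.312.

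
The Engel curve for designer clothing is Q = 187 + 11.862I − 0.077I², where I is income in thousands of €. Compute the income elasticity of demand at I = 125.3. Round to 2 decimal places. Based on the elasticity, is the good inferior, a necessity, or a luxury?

-2.01 (inferior good)

At I = 125.3: Q = 464.4017.
dQ/dI = 11.862 − 0.154I = -7.43420.
η = (dQ/dI)·(I/Q) = -7.43420 × (125.3/464.4017) = -2.01.
η < 0 ⇒ inferior good.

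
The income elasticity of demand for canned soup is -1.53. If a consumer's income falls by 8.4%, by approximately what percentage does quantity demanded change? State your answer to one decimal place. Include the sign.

%ΔQ ≈ η × %ΔI = -1.53 × (-8.4%) = 12.9%.

12.9%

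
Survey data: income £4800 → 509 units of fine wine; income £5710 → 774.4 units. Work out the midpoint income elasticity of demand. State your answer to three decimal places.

ΔQ = 774.4 − 509 = 265.4; midpoint Q̄ = (509 + 774.4)/2 = 641.7.
ΔI = 5710 − 4800 = 910; midpoint Ī = (4800 + 5710)/2 = 5255.
η = (ΔQ/Q̄) ÷ (ΔI/Ī) = (265.4/641.7) ÷ (910/5255) = 2.388.

2.388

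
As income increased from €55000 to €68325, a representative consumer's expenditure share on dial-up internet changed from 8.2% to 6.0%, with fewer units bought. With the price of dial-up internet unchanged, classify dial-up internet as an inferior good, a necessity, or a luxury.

Quantity demanded falls as income rises, so η < 0.

inferior good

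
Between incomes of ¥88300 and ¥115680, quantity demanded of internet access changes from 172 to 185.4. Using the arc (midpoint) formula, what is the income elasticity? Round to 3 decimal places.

ΔQ = 185.4 − 172 = 13.4; midpoint Q̄ = (172 + 185.4)/2 = 178.7.
ΔI = 115680 − 88300 = 27380; midpoint Ī = (88300 + 115680)/2 = 101990.
η = (ΔQ/Q̄) ÷ (ΔI/Ī) = (13.4/178.7) ÷ (27380/101990) = 0.279.

0.279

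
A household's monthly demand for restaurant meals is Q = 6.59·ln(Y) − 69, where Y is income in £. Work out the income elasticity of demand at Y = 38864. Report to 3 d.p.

10.265

At Y = 38864: Q = 0.642.
dQ/dY = 6.59/Y = 0.000169566 at this income.
η = (dQ/dY)·(Y/Q) = 0.000169566 × (38864/0.642) = 10.265.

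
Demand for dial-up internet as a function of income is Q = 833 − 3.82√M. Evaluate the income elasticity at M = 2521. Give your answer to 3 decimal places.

At M = 2521: Q = 641.199.
dQ/dM = -3.82/(2√M) = -0.0380406 at this income.
η = (dQ/dM)·(M/Q) = -0.0380406 × (2521/641.199) = -0.150.

-0.150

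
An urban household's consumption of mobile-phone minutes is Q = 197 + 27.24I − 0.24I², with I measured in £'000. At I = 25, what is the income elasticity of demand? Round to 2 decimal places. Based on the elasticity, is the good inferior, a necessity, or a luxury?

At I = 25: Q = 728.0000.
dQ/dI = 27.24 − 0.48I = 15.24000.
η = (dQ/dI)·(I/Q) = 15.24000 × (25/728.0000) = 0.52.
0 < η < 1 ⇒ necessity.

0.52 (necessity)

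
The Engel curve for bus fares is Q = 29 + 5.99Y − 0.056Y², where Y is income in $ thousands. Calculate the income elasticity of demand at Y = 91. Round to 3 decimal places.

-3.465

At Y = 91: Q = 110.3540.
dQ/dY = 5.99 − 0.112Y = -4.20200.
η = (dQ/dY)·(Y/Q) = -4.20200 × (91/110.3540) = -3.465.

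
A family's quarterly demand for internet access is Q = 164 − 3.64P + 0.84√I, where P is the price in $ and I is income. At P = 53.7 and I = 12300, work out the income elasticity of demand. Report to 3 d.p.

At P = 53.7, I = 12300: Q = 61.693.
Holding P constant, ∂Q/∂I = 0.84/(2√I) = 0.00378701.
η_I = (∂Q/∂I)·(I/Q) = 0.00378701 × (12300/61.693) = 0.755.

0.755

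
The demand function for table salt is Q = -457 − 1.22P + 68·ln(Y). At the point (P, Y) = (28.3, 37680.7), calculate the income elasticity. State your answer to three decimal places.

0.302

At P = 28.3, Y = 37680.7: Q = 224.983.
Holding P constant, ∂Q/∂Y = 68/Y = 0.00180464.
η_Y = (∂Q/∂Y)·(Y/Q) = 0.00180464 × (37680.7/224.983) = 0.302.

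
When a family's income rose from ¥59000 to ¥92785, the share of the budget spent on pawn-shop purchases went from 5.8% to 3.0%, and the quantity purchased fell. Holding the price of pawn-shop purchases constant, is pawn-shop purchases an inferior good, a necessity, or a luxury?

Quantity demanded falls as income rises, so η < 0.

inferior good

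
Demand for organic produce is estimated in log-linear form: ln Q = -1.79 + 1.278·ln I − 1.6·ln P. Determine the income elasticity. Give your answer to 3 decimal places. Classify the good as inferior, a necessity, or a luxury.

1.278 (luxury)

In a log-linear demand, the coefficient on ln I is the income elasticity.
So η = 1.278.
η > 1 ⇒ luxury.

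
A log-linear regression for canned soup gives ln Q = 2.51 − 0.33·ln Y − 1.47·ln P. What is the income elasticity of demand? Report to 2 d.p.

-0.33

In a log-linear demand, the coefficient on ln Y is the income elasticity.
So η = -0.33.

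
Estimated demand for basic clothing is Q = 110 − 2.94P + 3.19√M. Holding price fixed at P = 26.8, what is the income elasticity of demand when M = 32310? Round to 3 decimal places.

0.474

At P = 26.8, M = 32310: Q = 604.610.
Holding P constant, ∂Q/∂M = 3.19/(2√M) = 0.00887344.
η_M = (∂Q/∂M)·(M/Q) = 0.00887344 × (32310/604.610) = 0.474.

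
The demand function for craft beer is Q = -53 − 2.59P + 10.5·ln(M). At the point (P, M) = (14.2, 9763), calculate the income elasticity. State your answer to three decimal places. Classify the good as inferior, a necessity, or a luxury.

At P = 14.2, M = 9763: Q = 6.679.
Holding P constant, ∂Q/∂M = 10.5/M = 0.00107549.
η_M = (∂Q/∂M)·(M/Q) = 0.00107549 × (9763/6.679) = 1.572.
Since η > 1, this is a luxury.

1.572 (luxury)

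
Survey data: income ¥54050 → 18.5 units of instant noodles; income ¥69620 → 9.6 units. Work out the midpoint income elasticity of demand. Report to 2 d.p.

ΔQ = 9.6 − 18.5 = -8.9; midpoint Q̄ = (18.5 + 9.6)/2 = 14.05.
ΔI = 69620 − 54050 = 15570; midpoint Ī = (54050 + 69620)/2 = 61835.
η = (ΔQ/Q̄) ÷ (ΔI/Ī) = (-8.9/14.05) ÷ (15570/61835) = -2.52.

-2.52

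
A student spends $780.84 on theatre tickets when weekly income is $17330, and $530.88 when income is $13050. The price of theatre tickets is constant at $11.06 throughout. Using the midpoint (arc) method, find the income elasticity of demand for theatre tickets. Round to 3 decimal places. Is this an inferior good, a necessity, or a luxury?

With a constant price, Q₁ = 780.84/11.06 = 70.600 and Q₂ = 530.88/11.06 = 48.000 (equivalently, work directly with expenditure since P cancels).
Midpoint %ΔQ = (530.88 − 780.84)/655.86 = -0.38112; midpoint %ΔI = (13050 − 17330)/15190 = -0.28176.
η = -0.38112 / -0.28176 = 1.353.
η > 1 ⇒ luxury.

1.353 (luxury)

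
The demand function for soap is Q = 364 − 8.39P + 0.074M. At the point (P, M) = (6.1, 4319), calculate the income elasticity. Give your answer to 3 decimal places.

0.505

At P = 6.1, M = 4319: Q = 632.427.
Holding P constant, ∂Q/∂M = 0.074.
η_M = (∂Q/∂M)·(M/Q) = 0.074 × (4319/632.427) = 0.505.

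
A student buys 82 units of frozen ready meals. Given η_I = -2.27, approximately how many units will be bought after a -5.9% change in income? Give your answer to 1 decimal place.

%ΔQ ≈ η × %ΔI = -2.27 × (-5.9%) = 13.393%.
New Q ≈ 82 × (1 + 0.13393) = 93.0.

93.0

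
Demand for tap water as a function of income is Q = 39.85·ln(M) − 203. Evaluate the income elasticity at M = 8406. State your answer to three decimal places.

0.254

At M = 8406: Q = 157.113.
dQ/dM = 39.85/M = 0.00474066 at this income.
η = (dQ/dM)·(M/Q) = 0.00474066 × (8406/157.113) = 0.254.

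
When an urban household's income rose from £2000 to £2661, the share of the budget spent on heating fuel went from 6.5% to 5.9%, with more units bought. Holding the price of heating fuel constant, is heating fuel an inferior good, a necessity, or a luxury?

Quantity rises but the budget share falls as income rises, so 0 < η < 1.

necessity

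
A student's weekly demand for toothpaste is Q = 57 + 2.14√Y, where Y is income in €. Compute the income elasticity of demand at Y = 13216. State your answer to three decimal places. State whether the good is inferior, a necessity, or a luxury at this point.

At Y = 13216: Q = 303.016.
dQ/dY = 2.14/(2√Y) = 0.00930752 at this income.
η = (dQ/dY)·(Y/Q) = 0.00930752 × (13216/303.016) = 0.406.
Since 0 < η < 1, the good is a necessity.

0.406 (necessity)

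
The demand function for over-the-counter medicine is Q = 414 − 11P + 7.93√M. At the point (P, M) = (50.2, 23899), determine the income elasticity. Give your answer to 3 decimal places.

0.564

At P = 50.2, M = 23899: Q = 1087.723.
Holding P constant, ∂Q/∂M = 7.93/(2√M) = 0.025648.
η_M = (∂Q/∂M)·(M/Q) = 0.025648 × (23899/1087.723) = 0.564.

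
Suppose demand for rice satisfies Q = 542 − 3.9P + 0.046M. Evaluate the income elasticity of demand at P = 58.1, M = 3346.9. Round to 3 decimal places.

0.328

At P = 58.1, M = 3346.9: Q = 469.367.
Holding P constant, ∂Q/∂M = 0.046.
η_M = (∂Q/∂M)·(M/Q) = 0.046 × (3346.9/469.367) = 0.328.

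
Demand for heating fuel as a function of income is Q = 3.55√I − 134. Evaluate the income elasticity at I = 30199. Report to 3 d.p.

0.639

At I = 30199: Q = 482.914.
dQ/dI = 3.55/(2√I) = 0.0102141 at this income.
η = (dQ/dI)·(I/Q) = 0.0102141 × (30199/482.914) = 0.639.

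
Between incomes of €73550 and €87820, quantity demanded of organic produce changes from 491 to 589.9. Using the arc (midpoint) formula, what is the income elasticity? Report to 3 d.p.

ΔQ = 589.9 − 491 = 98.9; midpoint Q̄ = (491 + 589.9)/2 = 540.45.
ΔI = 87820 − 73550 = 14270; midpoint Ī = (73550 + 87820)/2 = 80685.
η = (ΔQ/Q̄) ÷ (ΔI/Ī) = (98.9/540.45) ÷ (14270/80685) = 1.035.

1.035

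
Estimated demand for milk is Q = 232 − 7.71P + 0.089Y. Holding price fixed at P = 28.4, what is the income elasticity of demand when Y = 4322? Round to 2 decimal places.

0.97

At P = 28.4, Y = 4322: Q = 397.694.
Holding P constant, ∂Q/∂Y = 0.089.
η_Y = (∂Q/∂Y)·(Y/Q) = 0.089 × (4322/397.694) = 0.97.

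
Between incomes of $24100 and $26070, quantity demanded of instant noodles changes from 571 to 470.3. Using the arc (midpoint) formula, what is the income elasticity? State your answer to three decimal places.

ΔQ = 470.3 − 571 = -100.7; midpoint Q̄ = (571 + 470.3)/2 = 520.65.
ΔI = 26070 − 24100 = 1970; midpoint Ī = (24100 + 26070)/2 = 25085.
η = (ΔQ/Q̄) ÷ (ΔI/Ī) = (-100.7/520.65) ÷ (1970/25085) = -2.463.

-2.463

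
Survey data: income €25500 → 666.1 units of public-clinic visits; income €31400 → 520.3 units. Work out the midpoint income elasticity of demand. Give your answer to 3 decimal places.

ΔQ = 520.3 − 666.1 = -145.8; midpoint Q̄ = (666.1 + 520.3)/2 = 593.2.
ΔI = 31400 − 25500 = 5900; midpoint Ī = (25500 + 31400)/2 = 28450.
η = (ΔQ/Q̄) ÷ (ΔI/Ī) = (-145.8/593.2) ÷ (5900/28450) = -1.185.

-1.185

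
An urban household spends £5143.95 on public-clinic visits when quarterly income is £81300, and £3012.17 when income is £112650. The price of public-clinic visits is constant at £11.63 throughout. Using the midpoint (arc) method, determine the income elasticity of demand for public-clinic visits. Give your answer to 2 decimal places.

With a constant price, Q₁ = 5143.95/11.63 = 442.300 and Q₂ = 3012.17/11.63 = 259.000 (equivalently, work directly with expenditure since P cancels).
Midpoint %ΔQ = (3012.17 − 5143.95)/4078.06 = -0.52274; midpoint %ΔI = (112650 − 81300)/96975 = 0.32328.
η = -0.52274 / 0.32328 = -1.62.

-1.62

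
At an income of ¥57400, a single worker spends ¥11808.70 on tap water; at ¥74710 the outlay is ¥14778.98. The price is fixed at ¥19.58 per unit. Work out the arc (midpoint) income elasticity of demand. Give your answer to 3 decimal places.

With a constant price, Q₁ = 11808.70/19.58 = 603.100 and Q₂ = 14778.98/19.58 = 754.800 (equivalently, work directly with expenditure since P cancels).
Midpoint %ΔQ = (14778.98 − 11808.70)/13293.84 = 0.22343; midpoint %ΔI = (74710 − 57400)/66055 = 0.26205.
η = 0.22343 / 0.26205 = 0.853.

0.853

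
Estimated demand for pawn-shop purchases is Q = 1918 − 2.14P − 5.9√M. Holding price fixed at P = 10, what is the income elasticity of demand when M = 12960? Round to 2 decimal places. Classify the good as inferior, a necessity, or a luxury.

At P = 10, M = 12960: Q = 1224.932.
Holding P constant, ∂Q/∂M = -5.9/(2√M) = -0.0259131.
η_M = (∂Q/∂M)·(M/Q) = -0.0259131 × (12960/1224.932) = -0.27.
Since η < 0, this is an inferior good.

-0.27 (inferior good)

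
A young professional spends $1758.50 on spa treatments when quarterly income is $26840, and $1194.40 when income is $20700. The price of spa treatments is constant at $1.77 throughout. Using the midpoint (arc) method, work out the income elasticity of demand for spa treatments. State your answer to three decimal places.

With a constant price, Q₁ = 1758.50/1.77 = 993.503 and Q₂ = 1194.40/1.77 = 674.802 (equivalently, work directly with expenditure since P cancels).
Midpoint %ΔQ = (1194.40 − 1758.50)/1476.45 = -0.38207; midpoint %ΔI = (20700 − 26840)/23770 = -0.25831.
η = -0.38207 / -0.25831 = 1.479.

1.479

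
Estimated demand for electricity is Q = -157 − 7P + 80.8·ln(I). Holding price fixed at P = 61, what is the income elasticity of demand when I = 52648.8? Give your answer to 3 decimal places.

0.274

At P = 61, I = 52648.8: Q = 294.409.
Holding P constant, ∂Q/∂I = 80.8/I = 0.0015347.
η_I = (∂Q/∂I)·(I/Q) = 0.0015347 × (52648.8/294.409) = 0.274.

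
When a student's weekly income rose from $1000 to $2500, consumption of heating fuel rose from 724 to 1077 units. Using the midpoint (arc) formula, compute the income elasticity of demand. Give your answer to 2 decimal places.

0.46

ΔQ = 1077 − 724 = 353; midpoint Q̄ = (724 + 1077)/2 = 900.5.
ΔI = 2500 − 1000 = 1500; midpoint Ī = (1000 + 2500)/2 = 1750.
η = (ΔQ/Q̄) ÷ (ΔI/Ī) = (353/900.5) ÷ (1500/1750) = 0.46.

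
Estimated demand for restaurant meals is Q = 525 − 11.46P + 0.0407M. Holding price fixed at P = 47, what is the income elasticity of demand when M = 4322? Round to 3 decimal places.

1.084

At P = 47, M = 4322: Q = 162.285.
Holding P constant, ∂Q/∂M = 0.0407.
η_M = (∂Q/∂M)·(M/Q) = 0.0407 × (4322/162.285) = 1.084.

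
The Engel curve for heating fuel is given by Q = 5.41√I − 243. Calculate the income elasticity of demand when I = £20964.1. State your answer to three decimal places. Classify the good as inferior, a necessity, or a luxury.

0.725 (necessity)

At I = 20964.1: Q = 540.313.
dQ/dI = 5.41/(2√I) = 0.0186822 at this income.
η = (dQ/dI)·(I/Q) = 0.0186822 × (20964.1/540.313) = 0.725.
Since 0 < η < 1, the good is a necessity.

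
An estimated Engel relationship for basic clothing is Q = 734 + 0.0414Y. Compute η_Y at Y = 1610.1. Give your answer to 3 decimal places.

0.083

At Y = 1610.1: Q = 800.658.
dQ/dY = 0.0414.
η = (dQ/dY)·(Y/Q) = 0.0414 × (1610.1/800.658) = 0.083.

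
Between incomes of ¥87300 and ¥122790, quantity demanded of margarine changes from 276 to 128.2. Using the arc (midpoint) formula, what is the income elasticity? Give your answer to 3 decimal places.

-2.165

ΔQ = 128.2 − 276 = -147.8; midpoint Q̄ = (276 + 128.2)/2 = 202.1.
ΔI = 122790 − 87300 = 35490; midpoint Ī = (87300 + 122790)/2 = 105045.
η = (ΔQ/Q̄) ÷ (ΔI/Ī) = (-147.8/202.1) ÷ (35490/105045) = -2.165.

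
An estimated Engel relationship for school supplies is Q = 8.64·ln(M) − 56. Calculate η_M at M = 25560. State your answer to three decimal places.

0.273

At M = 25560: Q = 31.685.
dQ/dM = 8.64/M = 0.000338028 at this income.
η = (dQ/dM)·(M/Q) = 0.000338028 × (25560/31.685) = 0.273.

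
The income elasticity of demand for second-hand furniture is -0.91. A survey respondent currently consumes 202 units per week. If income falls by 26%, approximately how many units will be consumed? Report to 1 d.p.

%ΔQ ≈ η × %ΔI = -0.91 × (-26%) = 23.66%.
New Q ≈ 202 × (1 + 0.2366) = 249.8.

249.8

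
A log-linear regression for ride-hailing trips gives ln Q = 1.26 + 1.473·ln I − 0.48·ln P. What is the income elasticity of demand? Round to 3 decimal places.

1.473

In a log-linear demand, the coefficient on ln I is the income elasticity.
So η = 1.473.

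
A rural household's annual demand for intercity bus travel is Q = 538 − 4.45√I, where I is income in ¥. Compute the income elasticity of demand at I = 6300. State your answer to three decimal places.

-0.956

At I = 6300: Q = 184.792.
dQ/dI = -4.45/(2√I) = -0.0280324 at this income.
η = (dQ/dI)·(I/Q) = -0.0280324 × (6300/184.792) = -0.956.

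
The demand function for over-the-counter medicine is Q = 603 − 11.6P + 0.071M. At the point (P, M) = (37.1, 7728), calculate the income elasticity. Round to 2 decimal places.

0.76

At P = 37.1, M = 7728: Q = 721.328.
Holding P constant, ∂Q/∂M = 0.071.
η_M = (∂Q/∂M)·(M/Q) = 0.071 × (7728/721.328) = 0.76.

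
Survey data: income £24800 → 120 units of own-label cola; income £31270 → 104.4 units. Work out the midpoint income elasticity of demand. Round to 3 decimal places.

-0.602

ΔQ = 104.4 − 120 = -15.6; midpoint Q̄ = (120 + 104.4)/2 = 112.2.
ΔI = 31270 − 24800 = 6470; midpoint Ī = (24800 + 31270)/2 = 28035.
η = (ΔQ/Q̄) ÷ (ΔI/Ī) = (-15.6/112.2) ÷ (6470/28035) = -0.602.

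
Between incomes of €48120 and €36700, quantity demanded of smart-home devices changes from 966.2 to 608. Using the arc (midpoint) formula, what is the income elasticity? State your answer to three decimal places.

1.690

ΔQ = 608 − 966.2 = -358.2; midpoint Q̄ = (966.2 + 608)/2 = 787.1.
ΔI = 36700 − 48120 = -11420; midpoint Ī = (48120 + 36700)/2 = 42410.
η = (ΔQ/Q̄) ÷ (ΔI/Ī) = (-358.2/787.1) ÷ (-11420/42410) = 1.690.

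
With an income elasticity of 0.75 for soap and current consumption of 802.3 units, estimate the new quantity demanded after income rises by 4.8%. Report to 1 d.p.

831.2

%ΔQ ≈ η × %ΔI = 0.75 × 4.8% = 3.6%.
New Q ≈ 802.3 × (1 + 0.036) = 831.2.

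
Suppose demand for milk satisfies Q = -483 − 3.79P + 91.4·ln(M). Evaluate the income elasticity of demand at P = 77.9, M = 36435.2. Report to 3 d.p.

0.503

At P = 77.9, M = 36435.2: Q = 181.760.
Holding P constant, ∂Q/∂M = 91.4/M = 0.00250856.
η_M = (∂Q/∂M)·(M/Q) = 0.00250856 × (36435.2/181.760) = 0.503.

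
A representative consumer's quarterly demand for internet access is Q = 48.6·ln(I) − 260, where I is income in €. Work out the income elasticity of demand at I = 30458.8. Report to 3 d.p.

0.201

At I = 30458.8: Q = 241.753.
dQ/dI = 48.6/I = 0.0015956 at this income.
η = (dQ/dI)·(I/Q) = 0.0015956 × (30458.8/241.753) = 0.201.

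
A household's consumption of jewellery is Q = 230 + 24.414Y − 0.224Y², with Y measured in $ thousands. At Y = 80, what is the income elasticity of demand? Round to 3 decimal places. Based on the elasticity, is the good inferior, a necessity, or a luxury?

-1.220 (inferior good)

At Y = 80: Q = 749.5200.
dQ/dY = 24.414 − 0.448Y = -11.42600.
η = (dQ/dY)·(Y/Q) = -11.42600 × (80/749.5200) = -1.220.
η < 0 ⇒ inferior good.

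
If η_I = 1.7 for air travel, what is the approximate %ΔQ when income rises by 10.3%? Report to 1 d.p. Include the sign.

17.5%

%ΔQ ≈ η × %ΔI = 1.7 × 10.3% = 17.5%.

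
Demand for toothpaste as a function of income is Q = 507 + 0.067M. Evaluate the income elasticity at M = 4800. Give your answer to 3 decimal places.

At M = 4800: Q = 828.600.
dQ/dM = 0.067.
η = (dQ/dM)·(M/Q) = 0.067 × (4800/828.600) = 0.388.

0.388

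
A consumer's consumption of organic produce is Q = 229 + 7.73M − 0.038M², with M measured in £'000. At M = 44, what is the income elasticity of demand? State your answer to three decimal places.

0.389

At M = 44: Q = 495.5520.
dQ/dM = 7.73 − 0.076M = 4.38600.
η = (dQ/dM)·(M/Q) = 4.38600 × (44/495.5520) = 0.389.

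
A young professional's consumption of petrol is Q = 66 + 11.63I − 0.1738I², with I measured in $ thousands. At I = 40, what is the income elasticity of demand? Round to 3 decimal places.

At I = 40: Q = 253.1200.
dQ/dI = 11.63 − 0.3476I = -2.27400.
η = (dQ/dI)·(I/Q) = -2.27400 × (40/253.1200) = -0.359.

-0.359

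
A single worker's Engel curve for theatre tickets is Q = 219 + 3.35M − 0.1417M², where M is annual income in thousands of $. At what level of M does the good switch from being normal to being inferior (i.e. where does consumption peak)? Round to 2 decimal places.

dQ/dM = 3.35 − 0.2834M.
The good is inferior where dQ/dM < 0. Setting dQ/dM = 0 gives M = 3.35 / 0.2834 = 11.82.

11.82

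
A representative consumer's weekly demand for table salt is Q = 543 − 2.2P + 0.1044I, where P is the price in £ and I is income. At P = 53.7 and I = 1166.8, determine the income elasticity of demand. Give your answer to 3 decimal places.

0.223

At P = 53.7, I = 1166.8: Q = 546.674.
Holding P constant, ∂Q/∂I = 0.1044.
η_I = (∂Q/∂I)·(I/Q) = 0.1044 × (1166.8/546.674) = 0.223.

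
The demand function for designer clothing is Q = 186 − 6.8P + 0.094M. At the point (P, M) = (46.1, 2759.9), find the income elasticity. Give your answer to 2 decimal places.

At P = 46.1, M = 2759.9: Q = 131.951.
Holding P constant, ∂Q/∂M = 0.094.
η_M = (∂Q/∂M)·(M/Q) = 0.094 × (2759.9/131.951) = 1.97.

1.97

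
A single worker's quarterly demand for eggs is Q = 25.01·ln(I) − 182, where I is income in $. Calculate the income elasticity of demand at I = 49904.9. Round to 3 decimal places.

0.282

At I = 49904.9: Q = 88.555.
dQ/dI = 25.01/I = 0.000501153 at this income.
η = (dQ/dI)·(I/Q) = 0.000501153 × (49904.9/88.555) = 0.282.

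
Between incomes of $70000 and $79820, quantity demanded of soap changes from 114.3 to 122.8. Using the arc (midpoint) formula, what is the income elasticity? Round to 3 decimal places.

0.547

ΔQ = 122.8 − 114.3 = 8.5; midpoint Q̄ = (114.3 + 122.8)/2 = 118.55.
ΔI = 79820 − 70000 = 9820; midpoint Ī = (70000 + 79820)/2 = 74910.
η = (ΔQ/Q̄) ÷ (ΔI/Ī) = (8.5/118.55) ÷ (9820/74910) = 0.547.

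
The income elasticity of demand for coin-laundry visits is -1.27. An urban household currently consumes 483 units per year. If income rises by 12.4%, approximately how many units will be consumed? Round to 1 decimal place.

406.9

%ΔQ ≈ η × %ΔI = -1.27 × 12.4% = -15.748%.
New Q ≈ 483 × (1 − 0.15748) = 406.9.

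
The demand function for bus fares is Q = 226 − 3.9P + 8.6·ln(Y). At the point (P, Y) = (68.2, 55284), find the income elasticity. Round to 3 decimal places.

0.159

At P = 68.2, Y = 55284: Q = 53.934.
Holding P constant, ∂Q/∂Y = 8.6/Y = 0.00015556.
η_Y = (∂Q/∂Y)·(Y/Q) = 0.00015556 × (55284/53.934) = 0.159.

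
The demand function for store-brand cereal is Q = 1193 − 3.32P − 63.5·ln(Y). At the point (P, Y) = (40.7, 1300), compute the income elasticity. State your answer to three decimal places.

At P = 40.7, Y = 1300: Q = 602.573.
Holding P constant, ∂Q/∂Y = -63.5/Y = -0.0488462.
η_Y = (∂Q/∂Y)·(Y/Q) = -0.0488462 × (1300/602.573) = -0.105.

-0.105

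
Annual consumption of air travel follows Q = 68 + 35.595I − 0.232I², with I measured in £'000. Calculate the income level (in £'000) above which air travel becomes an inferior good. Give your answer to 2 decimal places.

dQ/dI = 35.595 − 0.464I.
The good is inferior where dQ/dI < 0. Setting dQ/dI = 0 gives I = 35.595 / 0.464 = 76.71.

76.71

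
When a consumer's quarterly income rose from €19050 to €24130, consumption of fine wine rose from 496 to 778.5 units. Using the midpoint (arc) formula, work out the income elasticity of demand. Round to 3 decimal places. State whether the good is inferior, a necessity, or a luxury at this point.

ΔQ = 778.5 − 496 = 282.5; midpoint Q̄ = (496 + 778.5)/2 = 637.25.
ΔI = 24130 − 19050 = 5080; midpoint Ī = (19050 + 24130)/2 = 21590.
η = (ΔQ/Q̄) ÷ (ΔI/Ī) = (282.5/637.25) ÷ (5080/21590) = 1.884.
η > 1 ⇒ luxury.

1.884 (luxury)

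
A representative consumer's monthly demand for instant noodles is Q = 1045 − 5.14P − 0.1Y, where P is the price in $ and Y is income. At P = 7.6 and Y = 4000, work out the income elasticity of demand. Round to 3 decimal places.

At P = 7.6, Y = 4000: Q = 605.936.
Holding P constant, ∂Q/∂Y = −0.1.
η_Y = (∂Q/∂Y)·(Y/Q) = -0.1 × (4000/605.936) = -0.660.

-0.660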